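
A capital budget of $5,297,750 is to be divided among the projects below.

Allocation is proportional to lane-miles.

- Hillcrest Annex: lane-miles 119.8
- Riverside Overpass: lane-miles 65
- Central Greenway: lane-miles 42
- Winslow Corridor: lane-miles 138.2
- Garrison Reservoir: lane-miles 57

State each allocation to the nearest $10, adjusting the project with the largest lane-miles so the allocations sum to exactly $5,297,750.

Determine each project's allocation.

Hillcrest Annex: $1,503,960 | Riverside Overpass: $816,000 | Central Greenway: $527,260 | Winslow Corridor: $1,734,960 | Garrison Reservoir: $715,570

Total lane-miles = 119.8 + 65 + 42 + 138.2 + 57 = 422.
Proportional shares: Hillcrest Annex 1,503,958.41; Riverside Overpass 816,004.15; Central Greenway 527,264.22; Winslow Corridor 1,734,950.36; Garrison Reservoir 715,572.87.
At nearest $10: Hillcrest Annex $1,503,960; Riverside Overpass $816,000; Central Greenway $527,260; Winslow Corridor $1,734,950; Garrison Reservoir $715,570. Sum = $5,297,740.
Difference $5,297,750 − $5,297,740 = +$10 applied to largest lane-miles (Winslow Corridor): Winslow Corridor becomes $1,734,960.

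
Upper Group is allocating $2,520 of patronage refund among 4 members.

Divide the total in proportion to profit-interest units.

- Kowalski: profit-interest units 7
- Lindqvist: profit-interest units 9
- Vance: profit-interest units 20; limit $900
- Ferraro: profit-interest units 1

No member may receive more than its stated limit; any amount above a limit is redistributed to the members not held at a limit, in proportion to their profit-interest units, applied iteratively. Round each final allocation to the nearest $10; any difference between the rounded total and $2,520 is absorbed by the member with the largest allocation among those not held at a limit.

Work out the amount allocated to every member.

Kowalski: $670 · Lindqvist: $850 · Vance: $900 · Ferraro: $100

Profit-interest units total: 37.
Pro-rata shares before constraints: Kowalski 476.76; Lindqvist 612.97; Vance 1,362.16; Ferraro 68.11.
Capped: Vance ($900); residual $1,620 reallocated over remaining profit-interest units 17.
Shares after redistribution: Kowalski 667.06 → $670; Lindqvist 857.65 → $860; Ferraro 95.29 → $100.
Rounding difference −$10 applied to Lindqvist → $850.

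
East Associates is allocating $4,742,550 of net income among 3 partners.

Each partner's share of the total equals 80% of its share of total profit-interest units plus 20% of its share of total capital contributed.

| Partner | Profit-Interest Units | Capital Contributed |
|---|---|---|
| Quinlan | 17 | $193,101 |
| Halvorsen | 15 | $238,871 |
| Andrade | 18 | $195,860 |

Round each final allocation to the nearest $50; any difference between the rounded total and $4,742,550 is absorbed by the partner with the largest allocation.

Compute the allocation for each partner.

Quinlan: $1,581,700 | Halvorsen: $1,499,100 | Andrade: $1,661,750

Totals — profit-interest units 50, capital contributed 627,832.
Blended shares (80% profit-interest units + 20% capital contributed): Quinlan 0.3335; Halvorsen 0.3161; Andrade 0.3504.
Proportional shares: Quinlan 1,581,704.87; Halvorsen 1,499,091.24; Andrade 1,661,753.89.
Rounded to nearest $50: Quinlan $1,581,700; Halvorsen $1,499,100; Andrade $1,661,750. Sum = $4,742,550.
No rounding difference to absorb.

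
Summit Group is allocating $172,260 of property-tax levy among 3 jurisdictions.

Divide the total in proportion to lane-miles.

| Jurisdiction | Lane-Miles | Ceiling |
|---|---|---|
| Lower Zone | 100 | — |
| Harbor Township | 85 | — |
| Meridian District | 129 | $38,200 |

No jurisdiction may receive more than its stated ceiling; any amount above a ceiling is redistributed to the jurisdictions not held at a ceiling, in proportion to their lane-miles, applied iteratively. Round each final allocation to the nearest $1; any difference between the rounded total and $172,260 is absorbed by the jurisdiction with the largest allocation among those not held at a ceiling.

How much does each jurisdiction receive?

Sum of lane-miles: 314.
Unconstrained shares: Lower Zone 54,859.87; Harbor Township 46,630.89; Meridian District 70,769.24.
Capped: Meridian District ($38,200); remaining pool $134,060 reallocated over remaining lane-miles 185.
Redistributed shares: Lower Zone 72,464.86 → $72,465; Harbor Township 61,595.14 → $61,595.

Lower Zone: $72,465 · Harbor Township: $61,595 · Meridian District: $38,200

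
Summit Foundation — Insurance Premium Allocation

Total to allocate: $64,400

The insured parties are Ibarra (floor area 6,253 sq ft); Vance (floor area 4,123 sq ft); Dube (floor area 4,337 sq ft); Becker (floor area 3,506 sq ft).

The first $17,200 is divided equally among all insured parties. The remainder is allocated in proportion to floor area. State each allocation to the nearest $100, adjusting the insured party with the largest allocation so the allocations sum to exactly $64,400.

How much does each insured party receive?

First tranche $17,200 split equally: $4,300 each.
Remainder $47,200 by floor area (total 18,219): Ibarra 16,199.66 → $16,200; Vance 10,681.46 → $10,700; Dube 11,235.87 → $11,200; Becker 9,083.00 → $9,100.
Totals: Ibarra $4,300 + $16,200 = $20,500; Vance $4,300 + $10,700 = $15,000; Dube $4,300 + $11,200 = $15,500; Becker $4,300 + $9,100 = $13,400.

Ibarra: $20,500 · Vance: $15,000 · Dube: $15,500 · Becker: $13,400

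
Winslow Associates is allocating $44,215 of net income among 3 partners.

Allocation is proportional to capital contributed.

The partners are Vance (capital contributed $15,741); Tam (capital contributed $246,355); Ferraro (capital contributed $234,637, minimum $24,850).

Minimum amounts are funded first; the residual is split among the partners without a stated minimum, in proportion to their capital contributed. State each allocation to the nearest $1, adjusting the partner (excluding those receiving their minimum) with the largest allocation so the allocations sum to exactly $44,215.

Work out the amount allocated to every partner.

Guaranteed amounts: Ferraro $24,850. Remaining pool $19,365.
Remaining pool split over remaining capital contributed 262,096: Vance 1,163.03 → $1,163; Tam 18,201.97 → $18,202.

Vance: $1,163 · Tam: $18,202 · Ferraro: $24,850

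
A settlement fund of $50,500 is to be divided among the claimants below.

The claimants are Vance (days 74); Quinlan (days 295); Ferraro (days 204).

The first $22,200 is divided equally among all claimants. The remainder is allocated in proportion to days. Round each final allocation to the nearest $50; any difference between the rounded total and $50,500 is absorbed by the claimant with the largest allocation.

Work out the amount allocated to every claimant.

Vance: $11,050; Quinlan: $21,950; Ferraro: $17,500

$22,200 shared equally gives $7,400 per claimant.
Remainder $28,300 by days (total 573): Vance 3,654.80 → $3,650; Quinlan 14,569.81 → $14,550; Ferraro 10,075.39 → $10,100.
Totals: Vance $7,400 + $3,650 = $11,050; Quinlan $7,400 + $14,550 = $21,950; Ferraro $7,400 + $10,100 = $17,500.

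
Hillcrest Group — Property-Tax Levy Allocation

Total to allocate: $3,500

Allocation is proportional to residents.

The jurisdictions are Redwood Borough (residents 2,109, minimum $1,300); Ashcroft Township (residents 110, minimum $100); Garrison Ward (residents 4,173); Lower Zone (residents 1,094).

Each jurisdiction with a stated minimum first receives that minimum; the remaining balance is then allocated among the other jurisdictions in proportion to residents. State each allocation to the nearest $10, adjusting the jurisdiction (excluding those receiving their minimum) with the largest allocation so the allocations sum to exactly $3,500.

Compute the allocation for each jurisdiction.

Guaranteed amounts: Redwood Borough $1,300; Ashcroft Township $100. Residual $2,100.
Residual split over remaining residents 5,267: Garrison Ward 1,663.81 → $1,660; Lower Zone 436.19 → $440.

Redwood Borough: $1,300 · Ashcroft Township: $100 · Garrison Ward: $1,660 · Lower Zone: $440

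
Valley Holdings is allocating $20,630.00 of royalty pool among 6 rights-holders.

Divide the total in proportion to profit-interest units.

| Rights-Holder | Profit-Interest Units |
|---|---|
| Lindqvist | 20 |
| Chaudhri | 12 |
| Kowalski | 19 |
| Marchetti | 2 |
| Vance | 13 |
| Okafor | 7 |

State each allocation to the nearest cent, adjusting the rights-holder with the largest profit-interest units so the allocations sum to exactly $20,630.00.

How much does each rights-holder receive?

Lindqvist: $5,652.05 · Chaudhri: $3,391.23 · Kowalski: $5,369.45 · Marchetti: $565.21 · Vance: $3,673.84 · Okafor: $1,978.22

Total profit-interest units = 20 + 12 + 19 + 2 + 13 + 7 = 73.
Proportional shares: Lindqvist 5,652.0548; Chaudhri 3,391.2329; Kowalski 5,369.4521; Marchetti 565.2055; Vance 3,673.8356; Okafor 1,978.2192.
After rounding (cent): Lindqvist $5,652.05; Chaudhri $3,391.23; Kowalski $5,369.45; Marchetti $565.21; Vance $3,673.84; Okafor $1,978.22. Sum = $20,630.00.
Rounded total matches; no reconciliation needed.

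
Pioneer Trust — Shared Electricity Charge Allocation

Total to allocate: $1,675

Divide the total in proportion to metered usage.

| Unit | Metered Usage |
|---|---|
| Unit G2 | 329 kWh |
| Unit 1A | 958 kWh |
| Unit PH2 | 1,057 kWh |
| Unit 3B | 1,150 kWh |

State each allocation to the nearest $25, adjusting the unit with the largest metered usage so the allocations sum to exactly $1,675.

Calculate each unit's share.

Sum of metered usage: 3,494.
Pro-rata amounts: Unit G2 329/3,494 × $1,675 = 157.72; Unit 1A 958/3,494 × $1,675 = 459.26; Unit PH2 1,057/3,494 × $1,675 = 506.72; Unit 3B 1,150/3,494 × $1,675 = 551.30.
After rounding ($25): Unit G2 $150; Unit 1A $450; Unit PH2 $500; Unit 3B $550. Sum = $1,650.
Difference $1,675 − $1,650 = +$25 applied to largest metered usage (Unit 3B): Unit 3B becomes $575.

Unit G2: $150 · Unit 1A: $450 · Unit PH2: $500 · Unit 3B: $575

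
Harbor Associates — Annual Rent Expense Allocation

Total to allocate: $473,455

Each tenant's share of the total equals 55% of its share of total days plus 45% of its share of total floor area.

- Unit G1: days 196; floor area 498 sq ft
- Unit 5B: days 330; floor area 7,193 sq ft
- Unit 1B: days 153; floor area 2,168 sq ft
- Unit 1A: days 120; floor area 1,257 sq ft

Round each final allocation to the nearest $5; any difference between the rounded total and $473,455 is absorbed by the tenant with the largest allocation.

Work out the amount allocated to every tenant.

Unit G1: $73,425; Unit 5B: $245,415; Unit 1B: $91,415; Unit 1A: $63,200

Days total 799; floor area total 11,116.
Composite weights (55% days + 45% floor area): Unit G1 0.1551; Unit 5B 0.5183; Unit 1B 0.1931; Unit 1A 0.1335.
Pro-rata amounts: Unit G1 73,422.82; Unit 5B 245,414.13; Unit 1B 91,416.84; Unit 1A 63,201.21.
After rounding ($5): Unit G1 $73,425; Unit 5B $245,415; Unit 1B $91,415; Unit 1A $63,200. Sum = $473,455.
Sum already equals the total — no adjustment.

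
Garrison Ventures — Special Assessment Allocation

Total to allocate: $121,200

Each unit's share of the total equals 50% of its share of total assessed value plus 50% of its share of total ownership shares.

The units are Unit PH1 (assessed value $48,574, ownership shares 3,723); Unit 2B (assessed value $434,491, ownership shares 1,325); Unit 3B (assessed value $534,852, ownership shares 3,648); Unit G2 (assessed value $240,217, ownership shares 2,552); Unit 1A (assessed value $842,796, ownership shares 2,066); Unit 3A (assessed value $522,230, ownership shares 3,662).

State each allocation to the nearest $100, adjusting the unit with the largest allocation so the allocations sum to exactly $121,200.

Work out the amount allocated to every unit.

Unit PH1: $14,400 · Unit 2B: $14,800 · Unit 3B: $25,400 · Unit G2: $14,700 · Unit 1A: $26,800 · Unit 3A: $25,100

Assessed value total 2,623,160; ownership shares total 16,976.
Composite weights (50% assessed value + 50% ownership shares): Unit PH1 0.1189; Unit 2B 0.1218; Unit 3B 0.2094; Unit G2 0.1210; Unit 1A 0.2215; Unit 3A 0.2074.
Raw shares: Unit PH1 14,412.31; Unit 2B 14,767.48; Unit 3B 25,378.53; Unit G2 14,659.46; Unit 1A 26,845.29; Unit 3A 25,136.92.
Rounded to nearest $100: Unit PH1 $14,400; Unit 2B $14,800; Unit 3B $25,400; Unit G2 $14,700; Unit 1A $26,800; Unit 3A $25,100. Sum = $121,200.
Sum already equals the total — no adjustment.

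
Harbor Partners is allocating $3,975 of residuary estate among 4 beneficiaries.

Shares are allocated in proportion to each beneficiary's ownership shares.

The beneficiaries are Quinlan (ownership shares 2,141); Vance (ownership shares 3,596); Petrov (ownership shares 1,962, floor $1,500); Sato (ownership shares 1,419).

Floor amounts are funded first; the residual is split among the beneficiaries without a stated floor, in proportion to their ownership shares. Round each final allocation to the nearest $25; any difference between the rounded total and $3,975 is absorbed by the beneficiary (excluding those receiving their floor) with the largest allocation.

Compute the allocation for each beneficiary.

Guaranteed amounts: Petrov $1,500. Residual $2,475.
Residual split over remaining ownership shares 7,156: Quinlan 740.49 → $750; Vance 1,243.73 → $1,250; Sato 490.78 → $500.
Rounding difference −$25 applied to Vance → $1,225.

Quinlan: $750 | Vance: $1,225 | Petrov: $1,500 | Sato: $500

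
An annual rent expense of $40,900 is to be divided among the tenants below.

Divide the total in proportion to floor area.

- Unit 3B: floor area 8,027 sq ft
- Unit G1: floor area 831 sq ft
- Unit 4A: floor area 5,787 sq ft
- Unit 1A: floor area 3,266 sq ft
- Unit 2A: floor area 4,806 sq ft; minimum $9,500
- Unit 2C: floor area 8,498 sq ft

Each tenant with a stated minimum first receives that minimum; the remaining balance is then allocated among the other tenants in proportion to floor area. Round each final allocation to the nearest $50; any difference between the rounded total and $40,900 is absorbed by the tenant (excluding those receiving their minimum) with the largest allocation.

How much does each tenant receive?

Minimums first: Unit 2A $9,500. Residual $31,400.
Residual split over remaining floor area 26,409: Unit 3B 9,544.01 → $9,550; Unit G1 988.05 → $1,000; Unit 4A 6,880.68 → $6,900; Unit 1A 3,883.24 → $3,900; Unit 2C 10,104.03 → $10,100.
Rounding difference −$50 applied to Unit 2C → $10,050.

Unit 3B: $9,550; Unit G1: $1,000; Unit 4A: $6,900; Unit 1A: $3,900; Unit 2A: $9,500; Unit 2C: $10,050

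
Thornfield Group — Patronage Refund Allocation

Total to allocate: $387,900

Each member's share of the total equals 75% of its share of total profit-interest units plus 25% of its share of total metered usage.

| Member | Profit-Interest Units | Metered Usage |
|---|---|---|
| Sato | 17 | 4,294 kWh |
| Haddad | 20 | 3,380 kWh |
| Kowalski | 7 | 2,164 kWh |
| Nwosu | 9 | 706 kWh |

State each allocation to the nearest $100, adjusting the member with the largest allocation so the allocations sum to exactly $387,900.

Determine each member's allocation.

Totals — profit-interest units 53, metered usage 10,544.
Composite weights (75% profit-interest units + 25% metered usage): Sato 0.3424; Haddad 0.3632; Kowalski 0.1504; Nwosu 0.1441.
Unrounded shares: Sato 132,808.23; Haddad 140,869.47; Kowalski 58,326.74; Nwosu 55,895.56.
After rounding ($100): Sato $132,800; Haddad $140,900; Kowalski $58,300; Nwosu $55,900. Sum = $387,900.
No rounding difference to absorb.

Sato: $132,800 · Haddad: $140,900 · Kowalski: $58,300 · Nwosu: $55,900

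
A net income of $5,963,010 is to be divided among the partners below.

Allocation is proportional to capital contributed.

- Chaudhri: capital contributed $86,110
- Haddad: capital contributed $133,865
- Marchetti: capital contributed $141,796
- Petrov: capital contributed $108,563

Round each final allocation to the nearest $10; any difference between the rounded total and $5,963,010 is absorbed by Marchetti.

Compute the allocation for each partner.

Sum of capital contributed: 470,334.
Raw shares: Chaudhri 86,110/470,334 × $5,963,010 = 1,091,723.73; Haddad 133,865/470,334 × $5,963,010 = 1,697,173.36; Marchetti 141,796/470,334 × $5,963,010 = 1,797,724.52; Petrov 108,563/470,334 × $5,963,010 = 1,376,388.38.
After rounding ($10): Chaudhri $1,091,720; Haddad $1,697,170; Marchetti $1,797,720; Petrov $1,376,390. Sum = $5,963,000.
Difference $5,963,010 − $5,963,000 = +$10 applied to Marchetti: Marchetti becomes $1,797,730.

Chaudhri: $1,091,720 | Haddad: $1,697,170 | Marchetti: $1,797,730 | Petrov: $1,376,390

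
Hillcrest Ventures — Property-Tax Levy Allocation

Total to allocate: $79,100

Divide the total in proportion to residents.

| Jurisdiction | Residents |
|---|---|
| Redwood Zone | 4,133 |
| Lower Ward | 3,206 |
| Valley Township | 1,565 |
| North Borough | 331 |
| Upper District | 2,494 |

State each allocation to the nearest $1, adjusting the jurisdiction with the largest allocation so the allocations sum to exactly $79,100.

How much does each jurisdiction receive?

Residents total: 11,729.
Proportional shares: Redwood Zone 4,133/11,729 × $79,100 = 27,872.82; Lower Ward 3,206/11,729 × $79,100 = 21,621.16; Valley Township 1,565/11,729 × $79,100 = 10,554.31; North Borough 331/11,729 × $79,100 = 2,232.25; Upper District 2,494/11,729 × $79,100 = 16,819.46.
Rounded to nearest $1: Redwood Zone $27,873; Lower Ward $21,621; Valley Township $10,554; North Borough $2,232; Upper District $16,819. Sum = $79,099.
Difference $79,100 − $79,099 = +$1 applied to largest allocation (Redwood Zone): Redwood Zone becomes $27,874.

Redwood Zone: $27,874 | Lower Ward: $21,621 | Valley Township: $10,554 | North Borough: $2,232 | Upper District: $16,819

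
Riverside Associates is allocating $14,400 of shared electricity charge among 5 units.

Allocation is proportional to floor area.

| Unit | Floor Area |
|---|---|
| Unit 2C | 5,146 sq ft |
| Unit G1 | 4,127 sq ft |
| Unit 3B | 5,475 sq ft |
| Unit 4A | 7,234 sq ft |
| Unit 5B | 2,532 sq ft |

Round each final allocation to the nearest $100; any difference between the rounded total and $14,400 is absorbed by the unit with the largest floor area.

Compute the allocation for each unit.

Unit 2C: $3,000 · Unit G1: $2,400 · Unit 3B: $3,200 · Unit 4A: $4,300 · Unit 5B: $1,500

Floor area total: 5,146 + 4,127 + 5,475 + 7,234 + 2,532 = 24,514.
Raw shares: Unit 2C 3,022.86; Unit G1 2,424.28; Unit 3B 3,216.12; Unit 4A 4,249.39; Unit 5B 1,487.35.
Rounded to nearest $100: Unit 2C $3,000; Unit G1 $2,400; Unit 3B $3,200; Unit 4A $4,200; Unit 5B $1,500. Sum = $14,300.
Difference $14,400 − $14,300 = +$100 applied to largest floor area (Unit 4A): Unit 4A becomes $4,300.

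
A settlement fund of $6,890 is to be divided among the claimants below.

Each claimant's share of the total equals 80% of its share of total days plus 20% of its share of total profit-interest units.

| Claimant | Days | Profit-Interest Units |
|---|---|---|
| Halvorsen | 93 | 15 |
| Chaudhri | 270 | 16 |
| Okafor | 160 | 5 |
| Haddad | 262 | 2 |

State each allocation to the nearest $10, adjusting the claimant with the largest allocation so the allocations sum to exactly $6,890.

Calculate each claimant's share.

Days total 785; profit-interest units total 38.
Composite weights (80% days + 20% profit-interest units): Halvorsen 0.1737; Chaudhri 0.3594; Okafor 0.1894; Haddad 0.2775.
Pro-rata amounts: Halvorsen 1,196.96; Chaudhri 2,476.06; Okafor 1,304.78; Haddad 1,912.20.
Rounded to nearest $10: Halvorsen $1,200; Chaudhri $2,480; Okafor $1,300; Haddad $1,910. Sum = $6,890.
No rounding difference to absorb.

Halvorsen: $1,200 | Chaudhri: $2,480 | Okafor: $1,300 | Haddad: $1,910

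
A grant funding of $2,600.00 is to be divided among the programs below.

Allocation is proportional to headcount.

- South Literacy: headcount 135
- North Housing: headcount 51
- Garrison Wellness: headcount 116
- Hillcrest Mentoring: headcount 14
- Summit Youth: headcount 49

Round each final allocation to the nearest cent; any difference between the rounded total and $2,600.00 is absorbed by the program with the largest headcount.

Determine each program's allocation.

Headcount total: 135 + 51 + 116 + 14 + 49 = 365.
Unrounded shares: South Literacy 961.6438; North Housing 363.2877; Garrison Wellness 826.3014; Hillcrest Mentoring 99.7260; Summit Youth 349.0411.
After rounding (cent): South Literacy $961.64; North Housing $363.29; Garrison Wellness $826.30; Hillcrest Mentoring $99.73; Summit Youth $349.04. Sum = $2,600.00.
No rounding difference to absorb.

South Literacy: $961.64 | North Housing: $363.29 | Garrison Wellness: $826.30 | Hillcrest Mentoring: $99.73 | Summit Youth: $349.04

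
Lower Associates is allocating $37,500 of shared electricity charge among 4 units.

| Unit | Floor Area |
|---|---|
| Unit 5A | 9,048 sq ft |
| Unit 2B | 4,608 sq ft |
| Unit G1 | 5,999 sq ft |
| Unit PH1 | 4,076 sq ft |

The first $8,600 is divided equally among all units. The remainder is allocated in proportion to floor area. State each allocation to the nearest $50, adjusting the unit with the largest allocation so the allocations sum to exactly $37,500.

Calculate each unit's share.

$8,600 shared equally gives $2,150 per unit.
Remainder $28,900 by floor area (total 23,731): Unit 5A 11,018.80 → $11,000; Unit 2B 5,611.70 → $5,600; Unit G1 7,305.68 → $7,300; Unit PH1 4,963.82 → $4,950.
Rounding difference +$50 on remainder applied to Unit 5A.
Totals: Unit 5A $2,150 + $11,050 = $13,200; Unit 2B $2,150 + $5,600 = $7,750; Unit G1 $2,150 + $7,300 = $9,450; Unit PH1 $2,150 + $4,950 = $7,100.

Unit 5A: $13,200; Unit 2B: $7,750; Unit G1: $9,450; Unit PH1: $7,100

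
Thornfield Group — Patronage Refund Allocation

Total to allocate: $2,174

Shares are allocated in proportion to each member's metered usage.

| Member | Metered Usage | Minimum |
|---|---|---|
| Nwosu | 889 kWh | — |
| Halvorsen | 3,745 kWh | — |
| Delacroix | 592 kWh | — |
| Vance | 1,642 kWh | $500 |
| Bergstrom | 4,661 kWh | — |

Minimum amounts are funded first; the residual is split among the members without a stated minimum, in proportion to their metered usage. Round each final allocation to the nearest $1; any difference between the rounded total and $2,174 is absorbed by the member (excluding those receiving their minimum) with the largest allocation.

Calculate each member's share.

Nwosu: $151 | Halvorsen: $634 | Delacroix: $100 | Vance: $500 | Bergstrom: $789

Fund the minimums — Vance $500. Residual $1,674.
Residual split over remaining metered usage 9,887: Nwosu 150.52 → $151; Halvorsen 634.08 → $634; Delacroix 100.23 → $100; Bergstrom 789.17 → $789.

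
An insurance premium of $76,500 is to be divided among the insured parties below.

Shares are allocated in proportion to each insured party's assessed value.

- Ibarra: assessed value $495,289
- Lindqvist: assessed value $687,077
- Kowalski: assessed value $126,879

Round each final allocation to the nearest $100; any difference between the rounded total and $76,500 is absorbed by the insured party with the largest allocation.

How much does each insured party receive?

Ibarra: $28,900; Lindqvist: $40,200; Kowalski: $7,400

Combined assessed value = 1,309,245.
Unrounded shares: Ibarra 495,289/1,309,245 × $76,500 = 28,940.04; Lindqvist 687,077/1,309,245 × $76,500 = 40,146.34; Kowalski 126,879/1,309,245 × $76,500 = 7,413.62.
At nearest $100: Ibarra $28,900; Lindqvist $40,100; Kowalski $7,400. Sum = $76,400.
Difference $76,500 − $76,400 = +$100 applied to largest allocation (Lindqvist): Lindqvist becomes $40,200.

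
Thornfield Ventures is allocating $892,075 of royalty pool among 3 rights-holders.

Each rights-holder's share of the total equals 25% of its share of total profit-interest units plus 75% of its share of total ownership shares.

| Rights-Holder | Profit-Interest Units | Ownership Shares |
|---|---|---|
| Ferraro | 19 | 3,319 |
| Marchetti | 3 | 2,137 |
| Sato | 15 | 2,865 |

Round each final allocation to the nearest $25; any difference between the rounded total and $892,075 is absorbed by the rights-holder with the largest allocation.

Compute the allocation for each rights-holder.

Totals — profit-interest units 37, ownership shares 8,321.
Blended shares (25% profit-interest units + 75% ownership shares): Ferraro 0.4275; Marchetti 0.2129; Sato 0.3596.
Proportional shares: Ferraro 381,389.83; Marchetti 189,909.69; Sato 320,775.48.
At nearest $25: Ferraro $381,400; Marchetti $189,900; Sato $320,775. Sum = $892,075.
Rounded total matches; no reconciliation needed.

Ferraro: $381,400; Marchetti: $189,900; Sato: $320,775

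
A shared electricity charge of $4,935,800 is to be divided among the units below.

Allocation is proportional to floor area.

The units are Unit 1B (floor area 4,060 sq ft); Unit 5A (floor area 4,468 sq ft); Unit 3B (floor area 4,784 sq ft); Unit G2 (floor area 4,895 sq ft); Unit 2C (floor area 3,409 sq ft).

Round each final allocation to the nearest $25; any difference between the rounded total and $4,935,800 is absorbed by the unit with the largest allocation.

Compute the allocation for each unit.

Unit 1B: $927,050 | Unit 5A: $1,020,225 | Unit 3B: $1,092,375 | Unit G2: $1,117,750 | Unit 2C: $778,400

Combined floor area = 21,616.
Raw shares: Unit 1B 4,060/21,616 × $4,935,800 = 927,060.88; Unit 5A 4,468/21,616 × $4,935,800 = 1,020,223.65; Unit 3B 4,784/21,616 × $4,935,800 = 1,092,379.13; Unit G2 4,895/21,616 × $4,935,800 = 1,117,724.88; Unit 2C 3,409/21,616 × $4,935,800 = 778,411.46.
Rounded to nearest $25: Unit 1B $927,050; Unit 5A $1,020,225; Unit 3B $1,092,375; Unit G2 $1,117,725; Unit 2C $778,400. Sum = $4,935,775.
Difference $4,935,800 − $4,935,775 = +$25 applied to largest allocation (Unit G2): Unit G2 becomes $1,117,750.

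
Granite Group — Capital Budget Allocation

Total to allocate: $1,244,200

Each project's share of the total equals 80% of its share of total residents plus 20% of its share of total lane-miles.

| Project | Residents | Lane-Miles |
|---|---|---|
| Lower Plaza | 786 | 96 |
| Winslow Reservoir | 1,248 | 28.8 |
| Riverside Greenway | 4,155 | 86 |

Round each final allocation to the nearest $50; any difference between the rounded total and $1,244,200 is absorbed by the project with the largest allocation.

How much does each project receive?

Lower Plaza: $239,750; Winslow Reservoir: $234,700; Riverside Greenway: $769,750

Residents total 6,189; lane-miles total 210.8.
Combined weights (80% residents + 20% lane-miles): Lower Plaza 0.1927; Winslow Reservoir 0.1886; Riverside Greenway 0.6187.
Proportional shares: Lower Plaza 239,733.96; Winslow Reservoir 234,709.55; Riverside Greenway 769,756.49.
At nearest $50: Lower Plaza $239,750; Winslow Reservoir $234,700; Riverside Greenway $769,750. Sum = $1,244,200.
No rounding difference to absorb.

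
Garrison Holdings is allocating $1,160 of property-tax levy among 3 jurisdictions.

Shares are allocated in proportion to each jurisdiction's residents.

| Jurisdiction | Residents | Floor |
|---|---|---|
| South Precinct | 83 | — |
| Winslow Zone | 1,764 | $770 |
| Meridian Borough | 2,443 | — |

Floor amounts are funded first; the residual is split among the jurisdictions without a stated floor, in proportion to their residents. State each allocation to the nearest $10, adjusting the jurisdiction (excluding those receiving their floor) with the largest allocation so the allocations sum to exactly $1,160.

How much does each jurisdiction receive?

Fund the minimums — Winslow Zone $770. Residual $390.
Residual split over remaining residents 2,526: South Precinct 12.81 → $10; Meridian Borough 377.19 → $380.

South Precinct: $10 | Winslow Zone: $770 | Meridian Borough: $380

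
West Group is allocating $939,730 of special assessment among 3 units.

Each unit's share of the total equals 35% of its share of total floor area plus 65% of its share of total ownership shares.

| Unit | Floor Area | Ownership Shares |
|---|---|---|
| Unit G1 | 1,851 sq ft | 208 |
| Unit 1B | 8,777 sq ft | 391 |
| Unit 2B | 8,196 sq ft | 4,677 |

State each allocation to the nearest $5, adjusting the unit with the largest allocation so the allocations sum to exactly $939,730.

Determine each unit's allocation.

Floor area total 18,824; ownership shares total 5,276.
Blended shares (35% floor area + 65% ownership shares): Unit G1 0.0600; Unit 1B 0.2114; Unit 2B 0.7286.
Unrounded shares: Unit G1 56,422.93; Unit 1B 198,625.30; Unit 2B 684,681.76.
Rounded to nearest $5: Unit G1 $56,425; Unit 1B $198,625; Unit 2B $684,680. Sum = $939,730.
Rounded total matches; no reconciliation needed.

Unit G1: $56,425 | Unit 1B: $198,625 | Unit 2B: $684,680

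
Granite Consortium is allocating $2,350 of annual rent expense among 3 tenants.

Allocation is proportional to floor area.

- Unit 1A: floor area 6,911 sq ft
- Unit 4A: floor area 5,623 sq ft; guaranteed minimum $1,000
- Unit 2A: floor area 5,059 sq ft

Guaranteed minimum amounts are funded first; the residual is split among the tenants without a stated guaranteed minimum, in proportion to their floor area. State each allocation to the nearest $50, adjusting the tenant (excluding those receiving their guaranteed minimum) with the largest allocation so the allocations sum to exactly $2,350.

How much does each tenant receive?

Fund the minimums — Unit 4A $1,000. Balance $1,350.
Balance split over remaining floor area 11,970: Unit 1A 779.44 → $800; Unit 2A 570.56 → $550.

Unit 1A: $800 · Unit 4A: $1,000 · Unit 2A: $550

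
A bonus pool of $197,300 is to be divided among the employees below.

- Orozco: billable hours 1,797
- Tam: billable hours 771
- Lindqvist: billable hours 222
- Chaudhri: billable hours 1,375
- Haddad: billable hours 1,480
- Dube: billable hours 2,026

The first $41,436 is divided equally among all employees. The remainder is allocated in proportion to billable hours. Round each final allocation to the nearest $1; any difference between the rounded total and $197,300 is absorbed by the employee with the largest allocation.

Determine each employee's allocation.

Orozco: $43,419; Tam: $22,572; Lindqvist: $11,417; Chaudhri: $34,844; Haddad: $36,978; Dube: $48,070

Equal tier: $41,436 ÷ 6 = $6,906 apiece.
Remainder $155,864 by billable hours (total 7,671): Orozco 36,512.53 → $36,513; Tam 15,665.64 → $15,666; Lindqvist 4,510.73 → $4,511; Chaudhri 27,938.08 → $27,938; Haddad 30,071.53 → $30,072; Dube 41,165.49 → $41,165.
Rounding difference −$1 on remainder applied to Dube.
Totals: Orozco $6,906 + $36,513 = $43,419; Tam $6,906 + $15,666 = $22,572; Lindqvist $6,906 + $4,511 = $11,417; Chaudhri $6,906 + $27,938 = $34,844; Haddad $6,906 + $30,072 = $36,978; Dube $6,906 + $41,164 = $48,070.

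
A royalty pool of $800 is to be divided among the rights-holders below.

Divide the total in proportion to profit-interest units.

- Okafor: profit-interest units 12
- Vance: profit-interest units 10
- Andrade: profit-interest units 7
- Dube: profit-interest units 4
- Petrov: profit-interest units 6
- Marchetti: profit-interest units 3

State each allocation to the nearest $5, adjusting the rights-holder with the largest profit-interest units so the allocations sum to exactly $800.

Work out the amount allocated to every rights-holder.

Okafor: $230 · Vance: $190 · Andrade: $135 · Dube: $75 · Petrov: $115 · Marchetti: $55

Profit-interest units total: 12 + 10 + 7 + 4 + 6 + 3 = 42.
Raw shares: Okafor 228.57; Vance 190.48; Andrade 133.33; Dube 76.19; Petrov 114.29; Marchetti 57.14.
Rounded to nearest $5: Okafor $230; Vance $190; Andrade $135; Dube $75; Petrov $115; Marchetti $55. Sum = $800.
Sum already equals the total — no adjustment.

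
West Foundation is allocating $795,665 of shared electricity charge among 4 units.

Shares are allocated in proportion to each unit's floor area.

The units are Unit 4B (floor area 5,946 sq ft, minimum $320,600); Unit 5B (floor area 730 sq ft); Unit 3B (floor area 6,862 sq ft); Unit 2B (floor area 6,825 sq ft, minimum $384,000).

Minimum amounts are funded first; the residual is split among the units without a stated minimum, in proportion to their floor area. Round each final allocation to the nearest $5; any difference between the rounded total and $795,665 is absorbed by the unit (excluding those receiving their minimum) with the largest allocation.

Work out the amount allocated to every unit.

Guaranteed amounts: Unit 4B $320,600; Unit 2B $384,000. Residual $91,065.
Residual split over remaining floor area 7,592: Unit 5B 8,756.25 → $8,755; Unit 3B 82,308.75 → $82,310.

Unit 4B: $320,600 · Unit 5B: $8,755 · Unit 3B: $82,310 · Unit 2B: $384,000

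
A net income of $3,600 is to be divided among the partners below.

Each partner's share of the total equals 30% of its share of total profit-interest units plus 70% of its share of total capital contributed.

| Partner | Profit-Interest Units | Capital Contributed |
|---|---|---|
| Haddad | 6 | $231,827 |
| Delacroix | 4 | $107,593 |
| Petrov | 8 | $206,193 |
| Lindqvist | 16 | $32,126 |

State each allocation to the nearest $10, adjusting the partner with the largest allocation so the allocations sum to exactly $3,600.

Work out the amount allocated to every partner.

Haddad: $1,200; Delacroix: $600; Petrov: $1,150; Lindqvist: $650

Totals — profit-interest units 34, capital contributed 577,739.
Composite weights (30% profit-interest units + 70% capital contributed): Haddad 0.3338; Delacroix 0.1657; Petrov 0.3204; Lindqvist 0.1801.
Unrounded shares: Haddad 1,201.78; Delacroix 596.36; Petrov 1,153.50; Lindqvist 648.36.
After rounding ($10): Haddad $1,200; Delacroix $600; Petrov $1,150; Lindqvist $650. Sum = $3,600.
Rounded total matches; no reconciliation needed.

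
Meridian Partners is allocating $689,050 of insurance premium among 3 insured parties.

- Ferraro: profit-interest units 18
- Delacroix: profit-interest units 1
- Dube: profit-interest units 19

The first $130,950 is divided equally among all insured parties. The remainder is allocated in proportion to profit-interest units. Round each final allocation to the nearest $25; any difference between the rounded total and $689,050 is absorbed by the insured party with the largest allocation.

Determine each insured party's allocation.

Equal tier: $130,950 ÷ 3 = $43,650 apiece.
Remainder $558,100 by profit-interest units (total 38): Ferraro 264,363.16 → $264,375; Delacroix 14,686.84 → $14,675; Dube 279,050.00 → $279,050.
Totals: Ferraro $43,650 + $264,375 = $308,025; Delacroix $43,650 + $14,675 = $58,325; Dube $43,650 + $279,050 = $322,700.

Ferraro: $308,025 | Delacroix: $58,325 | Dube: $322,700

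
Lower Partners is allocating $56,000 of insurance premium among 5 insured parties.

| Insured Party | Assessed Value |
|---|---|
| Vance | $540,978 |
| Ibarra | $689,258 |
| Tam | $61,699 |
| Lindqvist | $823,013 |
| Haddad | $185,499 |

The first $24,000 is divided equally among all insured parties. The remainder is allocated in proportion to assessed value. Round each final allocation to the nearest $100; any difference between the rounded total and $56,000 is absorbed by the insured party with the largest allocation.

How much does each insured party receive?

Vance: $12,300 · Ibarra: $14,400 · Tam: $5,700 · Lindqvist: $16,200 · Haddad: $7,400

$24,000 shared equally gives $4,800 per insured party.
Remainder $32,000 by assessed value (total 2,300,447): Vance 7,525.19 → $7,500; Ibarra 9,587.81 → $9,600; Tam 858.25 → $900; Lindqvist 11,448.39 → $11,400; Haddad 2,580.35 → $2,600.
Totals: Vance $4,800 + $7,500 = $12,300; Ibarra $4,800 + $9,600 = $14,400; Tam $4,800 + $900 = $5,700; Lindqvist $4,800 + $11,400 = $16,200; Haddad $4,800 + $2,600 = $7,400.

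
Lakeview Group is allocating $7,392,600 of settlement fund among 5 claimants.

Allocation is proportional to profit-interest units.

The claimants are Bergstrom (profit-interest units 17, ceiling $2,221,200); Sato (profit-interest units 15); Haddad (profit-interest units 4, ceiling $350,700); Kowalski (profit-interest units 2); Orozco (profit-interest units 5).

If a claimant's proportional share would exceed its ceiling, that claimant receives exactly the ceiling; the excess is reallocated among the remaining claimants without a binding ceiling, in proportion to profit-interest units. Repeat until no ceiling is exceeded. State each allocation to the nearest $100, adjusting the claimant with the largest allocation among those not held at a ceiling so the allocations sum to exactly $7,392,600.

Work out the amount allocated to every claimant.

Bergstrom: $2,221,200 · Sato: $3,286,900 · Haddad: $350,700 · Kowalski: $438,200 · Orozco: $1,095,600

Sum of profit-interest units: 43.
Proportional shares (ignoring caps): Bergstrom 2,922,655.81; Sato 2,578,813.95; Haddad 687,683.72; Kowalski 343,841.86; Orozco 859,604.65.
Held at cap: Bergstrom ($2,221,200), Haddad ($350,700); balance $4,820,700 reallocated over remaining profit-interest units 22.
Redistributed shares: Sato 3,286,840.91 → $3,286,800; Kowalski 438,245.45 → $438,200; Orozco 1,095,613.64 → $1,095,600.
Rounding difference +$100 applied to Sato → $3,286,900.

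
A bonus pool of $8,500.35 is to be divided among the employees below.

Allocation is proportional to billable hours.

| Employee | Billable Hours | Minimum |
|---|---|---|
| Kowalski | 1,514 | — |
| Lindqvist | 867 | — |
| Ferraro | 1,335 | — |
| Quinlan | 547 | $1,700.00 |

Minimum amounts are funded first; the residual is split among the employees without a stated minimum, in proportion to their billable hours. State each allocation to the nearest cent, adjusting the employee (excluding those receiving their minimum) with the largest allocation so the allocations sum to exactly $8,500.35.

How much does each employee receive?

Kowalski: $2,770.64 · Lindqvist: $1,586.63 · Ferraro: $2,443.08 · Quinlan: $1,700.00

Fund the minimums — Quinlan $1,700.00. Residual $6,800.35.
Residual split over remaining billable hours 3,716: Kowalski 2,770.6485 → $2,770.65; Lindqvist 1,586.6263 → $1,586.63; Ferraro 2,443.0751 → $2,443.08.
Rounding difference −$0.01 applied to Kowalski → $2,770.64.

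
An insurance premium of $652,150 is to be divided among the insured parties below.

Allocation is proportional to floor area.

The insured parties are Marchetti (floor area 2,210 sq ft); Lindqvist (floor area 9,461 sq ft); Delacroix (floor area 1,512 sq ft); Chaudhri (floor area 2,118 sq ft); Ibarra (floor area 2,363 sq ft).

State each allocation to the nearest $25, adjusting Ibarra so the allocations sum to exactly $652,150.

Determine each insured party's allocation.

Combined floor area = 17,664.
Raw shares: Marchetti 2,210/17,664 × $652,150 = 81,592.59; Lindqvist 9,461/17,664 × $652,150 = 349,297.51; Delacroix 1,512/17,664 × $652,150 = 55,822.62; Chaudhri 2,118/17,664 × $652,150 = 78,195.97; Ibarra 2,363/17,664 × $652,150 = 87,241.31.
Rounded to nearest $25: Marchetti $81,600; Lindqvist $349,300; Delacroix $55,825; Chaudhri $78,200; Ibarra $87,250. Sum = $652,175.
Difference $652,150 − $652,175 = −$25 applied to Ibarra: Ibarra becomes $87,225.

Marchetti: $81,600 | Lindqvist: $349,300 | Delacroix: $55,825 | Chaudhri: $78,200 | Ibarra: $87,225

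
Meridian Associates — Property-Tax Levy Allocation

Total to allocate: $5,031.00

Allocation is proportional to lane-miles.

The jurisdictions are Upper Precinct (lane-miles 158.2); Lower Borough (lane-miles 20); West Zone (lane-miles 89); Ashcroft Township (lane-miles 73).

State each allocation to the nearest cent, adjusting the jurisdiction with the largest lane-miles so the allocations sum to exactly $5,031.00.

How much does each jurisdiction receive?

Upper Precinct: $2,339.52; Lower Borough: $295.77; West Zone: $1,316.16; Ashcroft Township: $1,079.55

Total lane-miles = 158.2 + 20 + 89 + 73 = 340.2.
Raw shares: Upper Precinct 2,339.5185; Lower Borough 295.7672; West Zone 1,316.1640; Ashcroft Township 1,079.5503.
After rounding (cent): Upper Precinct $2,339.52; Lower Borough $295.77; West Zone $1,316.16; Ashcroft Township $1,079.55. Sum = $5,031.00.
Sum already equals the total — no adjustment.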